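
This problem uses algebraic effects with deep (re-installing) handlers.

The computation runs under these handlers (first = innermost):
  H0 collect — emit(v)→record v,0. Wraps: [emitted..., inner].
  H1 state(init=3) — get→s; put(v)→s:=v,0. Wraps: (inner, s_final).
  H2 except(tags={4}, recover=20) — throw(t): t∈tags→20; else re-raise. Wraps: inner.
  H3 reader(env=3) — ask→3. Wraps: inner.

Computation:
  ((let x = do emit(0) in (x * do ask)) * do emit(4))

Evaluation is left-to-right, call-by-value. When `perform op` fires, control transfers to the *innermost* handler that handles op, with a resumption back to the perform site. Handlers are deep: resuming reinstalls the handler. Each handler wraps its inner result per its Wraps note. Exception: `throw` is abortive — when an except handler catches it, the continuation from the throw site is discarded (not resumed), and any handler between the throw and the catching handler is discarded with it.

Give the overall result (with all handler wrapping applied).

Evaluation trace:
emit(0) @ H0 ⇒ out+=0
ask @ H3 ⇒ 3
emit(4) @ H0 ⇒ out+=4
H0 returns [0, 4, 0]
H1 returns ([0, 4, 0], 3)
H2 returns ([0, 4, 0], 3)
H3 returns ([0, 4, 0], 3)
= ([0, 4, 0], 3)

Answer: ([0, 4, 0], 3)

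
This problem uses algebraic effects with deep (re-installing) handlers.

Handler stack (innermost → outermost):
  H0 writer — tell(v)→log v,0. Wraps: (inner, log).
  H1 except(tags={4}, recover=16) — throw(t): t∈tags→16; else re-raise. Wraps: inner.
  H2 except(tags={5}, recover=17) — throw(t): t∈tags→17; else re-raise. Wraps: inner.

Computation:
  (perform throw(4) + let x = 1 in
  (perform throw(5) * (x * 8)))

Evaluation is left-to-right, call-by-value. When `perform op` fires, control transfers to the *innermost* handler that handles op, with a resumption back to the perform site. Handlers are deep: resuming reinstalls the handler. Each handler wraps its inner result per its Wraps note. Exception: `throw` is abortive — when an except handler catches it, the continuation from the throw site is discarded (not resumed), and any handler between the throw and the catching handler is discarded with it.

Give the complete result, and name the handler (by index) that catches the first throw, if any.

Working:
throw(4) @ H1 caught ⇒ 16
H2 returns 16
= 16

Answer: 16 ; first throw caught by: H1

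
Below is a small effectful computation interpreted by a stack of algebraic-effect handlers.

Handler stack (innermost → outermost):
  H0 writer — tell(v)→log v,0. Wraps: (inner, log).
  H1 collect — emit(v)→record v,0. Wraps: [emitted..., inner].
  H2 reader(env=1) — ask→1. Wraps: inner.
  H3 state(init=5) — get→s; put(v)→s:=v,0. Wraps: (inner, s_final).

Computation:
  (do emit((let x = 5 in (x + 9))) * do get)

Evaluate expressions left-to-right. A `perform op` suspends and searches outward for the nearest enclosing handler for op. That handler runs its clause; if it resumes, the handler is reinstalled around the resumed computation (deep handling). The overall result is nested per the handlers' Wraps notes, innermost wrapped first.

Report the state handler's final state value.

Step-by-step:
emit(14) @ H1 ⇒ out+=14
get @ H3 ⇒ 5
H0 returns (0, ())
H1 returns [14, (0, ())]
H2 returns [14, (0, ())]
H3 returns ([14, (0, ())], 5)
= ([14, (0, ())], 5)

Answer: 5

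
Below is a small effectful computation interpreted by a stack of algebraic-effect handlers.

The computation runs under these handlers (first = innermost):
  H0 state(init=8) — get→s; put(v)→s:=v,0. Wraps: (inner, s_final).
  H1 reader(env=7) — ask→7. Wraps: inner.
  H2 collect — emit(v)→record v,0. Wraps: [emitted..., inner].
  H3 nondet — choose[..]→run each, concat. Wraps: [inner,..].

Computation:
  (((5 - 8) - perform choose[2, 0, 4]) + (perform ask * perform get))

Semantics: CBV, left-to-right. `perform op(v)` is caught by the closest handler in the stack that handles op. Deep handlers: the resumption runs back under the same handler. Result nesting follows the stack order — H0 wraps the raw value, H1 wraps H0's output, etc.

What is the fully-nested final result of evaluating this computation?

Evaluation trace:
choose[2, 0, 4] @ H3
  branch[0] choose=2:
    ask @ H1 ⇒ 7
    get @ H0 ⇒ 8
    H0 returns (51, 8)
    H1 returns (51, 8)
    H2 returns [(51, 8)]
    H3 returns [[(51, 8)]]
  branch[1] choose=0:
    ask @ H1 ⇒ 7
    get @ H0 ⇒ 8
    H0 returns (53, 8)
    H1 returns (53, 8)
    H2 returns [(53, 8)]
    H3 returns [[(53, 8)]]
  branch[2] choose=4:
    ask @ H1 ⇒ 7
    get @ H0 ⇒ 8
    H0 returns (49, 8)
    H1 returns (49, 8)
    H2 returns [(49, 8)]
    H3 returns [[(49, 8)]]
= [[(51, 8)], [(53, 8)], [(49, 8)]]

Answer: [[(51, 8)], [(53, 8)], [(49, 8)]]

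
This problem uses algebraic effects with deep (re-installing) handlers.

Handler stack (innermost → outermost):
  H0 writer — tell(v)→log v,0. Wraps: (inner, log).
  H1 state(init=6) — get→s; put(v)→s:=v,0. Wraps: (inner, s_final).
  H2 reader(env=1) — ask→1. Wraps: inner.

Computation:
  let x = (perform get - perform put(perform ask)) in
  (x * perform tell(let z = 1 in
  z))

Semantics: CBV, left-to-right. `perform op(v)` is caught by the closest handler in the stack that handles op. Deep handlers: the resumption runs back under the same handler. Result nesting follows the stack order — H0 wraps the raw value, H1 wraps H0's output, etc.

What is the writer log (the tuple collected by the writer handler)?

Answer: (1)

Evaluation trace:
get @ H1 ⇒ 6
ask @ H2 ⇒ 1
put(1) @ H1 ⇒ s:=1
tell(1) @ H0 ⇒ log+=1
H0 returns (0, (1))
H1 returns ((0, (1)), 1)
H2 returns ((0, (1)), 1)
= ((0, (1)), 1)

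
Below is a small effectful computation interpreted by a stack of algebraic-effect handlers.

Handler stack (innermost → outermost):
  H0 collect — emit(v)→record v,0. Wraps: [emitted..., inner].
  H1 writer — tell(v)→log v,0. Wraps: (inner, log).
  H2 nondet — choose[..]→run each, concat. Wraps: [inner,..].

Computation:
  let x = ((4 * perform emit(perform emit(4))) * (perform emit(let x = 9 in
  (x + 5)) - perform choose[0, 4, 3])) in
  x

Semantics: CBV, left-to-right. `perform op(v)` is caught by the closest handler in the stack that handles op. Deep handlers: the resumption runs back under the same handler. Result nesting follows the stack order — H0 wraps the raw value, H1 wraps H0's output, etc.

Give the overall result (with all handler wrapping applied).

Step-by-step:
emit(4) @ H0 ⇒ out+=4
emit(0) @ H0 ⇒ out+=0
emit(14) @ H0 ⇒ out+=14
choose[0, 4, 3] @ H2
  branch[0] choose=0:
    H0 returns [4, 0, 14, 0]
    H1 returns ([4, 0, 14, 0], ())
    H2 returns [([4, 0, 14, 0], ())]
  branch[1] choose=4:
    H0 returns [4, 0, 14, 0]
    H1 returns ([4, 0, 14, 0], ())
    H2 returns [([4, 0, 14, 0], ())]
  branch[2] choose=3:
    H0 returns [4, 0, 14, 0]
    H1 returns ([4, 0, 14, 0], ())
    H2 returns [([4, 0, 14, 0], ())]
= [([4, 0, 14, 0], ()), ([4, 0, 14, 0], ()), ([4, 0, 14, 0], ())]

Answer: [([4, 0, 14, 0], ()), ([4, 0, 14, 0], ()), ([4, 0, 14, 0], ())]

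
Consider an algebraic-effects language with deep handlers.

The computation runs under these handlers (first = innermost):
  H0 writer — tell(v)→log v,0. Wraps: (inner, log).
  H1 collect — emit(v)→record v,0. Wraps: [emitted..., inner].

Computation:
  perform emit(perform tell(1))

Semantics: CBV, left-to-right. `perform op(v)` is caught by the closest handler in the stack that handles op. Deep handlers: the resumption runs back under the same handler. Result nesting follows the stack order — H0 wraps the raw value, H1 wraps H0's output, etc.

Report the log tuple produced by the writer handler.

Evaluation trace:
tell(1) @ H0 ⇒ log+=1
emit(0) @ H1 ⇒ out+=0
H0 returns (0, (1))
H1 returns [0, (0, (1))]
= [0, (0, (1))]

Answer: (1)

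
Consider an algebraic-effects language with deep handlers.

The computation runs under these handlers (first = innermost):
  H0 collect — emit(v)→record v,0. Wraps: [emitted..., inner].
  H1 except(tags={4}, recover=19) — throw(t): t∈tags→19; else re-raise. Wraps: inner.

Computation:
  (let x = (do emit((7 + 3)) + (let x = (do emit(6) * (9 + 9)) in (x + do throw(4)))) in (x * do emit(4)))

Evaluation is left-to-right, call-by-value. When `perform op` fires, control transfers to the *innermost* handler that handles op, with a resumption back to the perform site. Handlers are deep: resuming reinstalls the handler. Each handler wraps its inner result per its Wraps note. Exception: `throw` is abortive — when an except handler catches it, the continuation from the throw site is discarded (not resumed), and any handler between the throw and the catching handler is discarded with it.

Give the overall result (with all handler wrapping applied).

Working:
emit(10) @ H0 ⇒ out+=10
emit(6) @ H0 ⇒ out+=6
throw(4) @ H1 caught ⇒ 19
= 19

Answer: 19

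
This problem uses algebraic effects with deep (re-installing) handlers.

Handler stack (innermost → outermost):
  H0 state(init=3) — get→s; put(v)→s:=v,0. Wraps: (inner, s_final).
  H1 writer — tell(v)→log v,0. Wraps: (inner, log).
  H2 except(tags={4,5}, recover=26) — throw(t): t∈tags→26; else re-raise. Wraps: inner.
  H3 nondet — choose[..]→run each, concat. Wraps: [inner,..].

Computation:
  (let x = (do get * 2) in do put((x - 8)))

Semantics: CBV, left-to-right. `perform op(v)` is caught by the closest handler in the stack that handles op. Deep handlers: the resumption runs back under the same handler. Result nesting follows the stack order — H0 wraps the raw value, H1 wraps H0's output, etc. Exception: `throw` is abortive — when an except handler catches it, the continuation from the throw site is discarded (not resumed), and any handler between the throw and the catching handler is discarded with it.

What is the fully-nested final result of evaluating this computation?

Evaluation trace:
get @ H0 ⇒ 3
put(-2) @ H0 ⇒ s:=-2
H0 returns (0, -2)
H1 returns ((0, -2), ())
H2 returns ((0, -2), ())
H3 returns [((0, -2), ())]
= [((0, -2), ())]

Answer: [((0, -2), ())]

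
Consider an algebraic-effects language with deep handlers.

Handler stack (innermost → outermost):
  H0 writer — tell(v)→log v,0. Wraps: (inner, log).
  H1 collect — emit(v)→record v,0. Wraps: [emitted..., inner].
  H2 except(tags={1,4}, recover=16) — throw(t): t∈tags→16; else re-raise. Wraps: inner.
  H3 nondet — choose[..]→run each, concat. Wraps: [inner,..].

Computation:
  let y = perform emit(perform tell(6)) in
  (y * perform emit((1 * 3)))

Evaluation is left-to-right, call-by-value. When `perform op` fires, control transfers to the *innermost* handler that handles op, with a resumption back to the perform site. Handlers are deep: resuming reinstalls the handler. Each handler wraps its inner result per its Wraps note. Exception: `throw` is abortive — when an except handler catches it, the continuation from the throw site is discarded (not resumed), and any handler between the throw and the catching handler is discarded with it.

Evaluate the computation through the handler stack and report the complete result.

Answer: [[0, 3, (0, (6))]]

Evaluation trace:
tell(6) @ H0 ⇒ log+=6
emit(0) @ H1 ⇒ out+=0
emit(3) @ H1 ⇒ out+=3
H0 returns (0, (6))
H1 returns [0, 3, (0, (6))]
H2 returns [0, 3, (0, (6))]
H3 returns [[0, 3, (0, (6))]]
= [[0, 3, (0, (6))]]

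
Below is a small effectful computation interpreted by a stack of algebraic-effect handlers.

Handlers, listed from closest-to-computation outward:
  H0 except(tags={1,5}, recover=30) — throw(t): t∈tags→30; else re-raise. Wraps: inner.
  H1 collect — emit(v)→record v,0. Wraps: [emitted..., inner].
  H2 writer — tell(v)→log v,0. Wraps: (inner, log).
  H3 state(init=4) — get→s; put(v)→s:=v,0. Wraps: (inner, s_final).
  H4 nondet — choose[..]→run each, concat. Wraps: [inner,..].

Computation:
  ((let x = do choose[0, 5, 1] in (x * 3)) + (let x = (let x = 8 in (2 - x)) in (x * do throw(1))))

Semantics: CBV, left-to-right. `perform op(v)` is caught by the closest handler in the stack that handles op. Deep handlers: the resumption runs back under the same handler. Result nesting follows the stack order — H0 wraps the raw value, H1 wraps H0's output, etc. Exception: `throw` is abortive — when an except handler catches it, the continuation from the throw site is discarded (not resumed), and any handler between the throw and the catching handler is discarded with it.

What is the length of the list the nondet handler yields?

Answer: 3

Working:
choose[0, 5, 1] @ H4
  branch[0] choose=0:
    throw(1) @ H0 caught ⇒ 30
    H1 returns [30]
    H2 returns ([30], ())
    H3 returns (([30], ()), 4)
    H4 returns [(([30], ()), 4)]
  branch[1] choose=5:
    throw(1) @ H0 caught ⇒ 30
    H1 returns [30]
    H2 returns ([30], ())
    H3 returns (([30], ()), 4)
    H4 returns [(([30], ()), 4)]
  branch[2] choose=1:
    throw(1) @ H0 caught ⇒ 30
    H1 returns [30]
    H2 returns ([30], ())
    H3 returns (([30], ()), 4)
    H4 returns [(([30], ()), 4)]
= [(([30], ()), 4), (([30], ()), 4), (([30], ()), 4)]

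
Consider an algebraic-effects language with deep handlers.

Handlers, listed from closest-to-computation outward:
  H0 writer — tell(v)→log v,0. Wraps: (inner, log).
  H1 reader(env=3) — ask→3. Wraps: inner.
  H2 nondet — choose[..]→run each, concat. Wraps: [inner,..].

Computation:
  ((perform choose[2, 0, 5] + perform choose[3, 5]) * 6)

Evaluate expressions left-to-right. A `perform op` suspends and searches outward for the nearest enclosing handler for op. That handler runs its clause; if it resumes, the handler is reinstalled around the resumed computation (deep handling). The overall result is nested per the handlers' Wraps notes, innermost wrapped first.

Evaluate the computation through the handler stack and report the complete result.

Working:
choose[2, 0, 5] @ H2
  branch[0] choose=2:
    choose[3, 5] @ H2
      branch[0] choose=3:
        H0 returns (30, ())
        H1 returns (30, ())
        H2 returns [(30, ())]
      branch[1] choose=5:
        H0 returns (42, ())
        H1 returns (42, ())
        H2 returns [(42, ())]
  branch[1] choose=0:
    choose[3, 5] @ H2
      branch[0] choose=3:
        H0 returns (18, ())
        H1 returns (18, ())
        H2 returns [(18, ())]
      branch[1] choose=5:
        H0 returns (30, ())
        H1 returns (30, ())
        H2 returns [(30, ())]
  branch[2] choose=5:
    choose[3, 5] @ H2
      branch[0] choose=3:
        H0 returns (48, ())
        H1 returns (48, ())
        H2 returns [(48, ())]
      branch[1] choose=5:
        H0 returns (60, ())
        H1 returns (60, ())
        H2 returns [(60, ())]
= [(30, ()), (42, ()), (18, ()), (30, ()), (48, ()), (60, ())]

Answer: [(30, ()), (42, ()), (18, ()), (30, ()), (48, ()), (60, ())]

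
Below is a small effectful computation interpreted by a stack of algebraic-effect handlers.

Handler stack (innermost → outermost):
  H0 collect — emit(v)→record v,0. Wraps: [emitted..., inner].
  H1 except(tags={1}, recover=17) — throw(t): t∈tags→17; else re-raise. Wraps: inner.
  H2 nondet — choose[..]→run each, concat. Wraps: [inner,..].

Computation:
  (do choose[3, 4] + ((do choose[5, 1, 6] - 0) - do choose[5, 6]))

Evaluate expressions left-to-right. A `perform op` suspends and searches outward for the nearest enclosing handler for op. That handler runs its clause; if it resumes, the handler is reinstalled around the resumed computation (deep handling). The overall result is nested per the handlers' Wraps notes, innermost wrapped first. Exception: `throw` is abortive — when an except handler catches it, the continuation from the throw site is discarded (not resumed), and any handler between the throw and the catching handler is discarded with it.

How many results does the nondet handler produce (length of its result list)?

Evaluation trace:
choose[3, 4] @ H2
  branch[0] choose=3:
    choose[5, 1, 6] @ H2
      branch[0] choose=5:
        choose[5, 6] @ H2
          branch[0] choose=5:
            H0 returns [3]
            H1 returns [3]
            H2 returns [[3]]
          branch[1] choose=6:
            H0 returns [2]
            H1 returns [2]
            H2 returns [[2]]
      branch[1] choose=1:
        choose[5, 6] @ H2
          branch[0] choose=5:
            H0 returns [-1]
            H1 returns [-1]
            H2 returns [[-1]]
          branch[1] choose=6:
            H0 returns [-2]
            H1 returns [-2]
            H2 returns [[-2]]
      branch[2] choose=6:
        choose[5, 6] @ H2
          branch[0] choose=5:
            H0 returns [4]
            H1 returns [4]
            H2 returns [[4]]
          branch[1] choose=6:
            H0 returns [3]
            H1 returns [3]
            H2 returns [[3]]
  branch[1] choose=4:
    choose[5, 1, 6] @ H2
      branch[0] choose=5:
        choose[5, 6] @ H2
          branch[0] choose=5:
            H0 returns [4]
            H1 returns [4]
            H2 returns [[4]]
          branch[1] choose=6:
            H0 returns [3]
            H1 returns [3]
            H2 returns [[3]]
      branch[1] choose=1:
        choose[5, 6] @ H2
          branch[0] choose=5:
            H0 returns [0]
            H1 returns [0]
            H2 returns [[0]]
          branch[1] choose=6:
            H0 returns [-1]
            H1 returns [-1]
            H2 returns [[-1]]
      branch[2] choose=6:
        choose[5, 6] @ H2
          branch[0] choose=5:
            H0 returns [5]
            H1 returns [5]
            H2 returns [[5]]
          branch[1] choose=6:
            H0 returns [4]
            H1 returns [4]
            H2 returns [[4]]
= [[3], [2], [-1], [-2], [4], [3], [4], [3], [0], [-1], [5], [4]]

Answer: 12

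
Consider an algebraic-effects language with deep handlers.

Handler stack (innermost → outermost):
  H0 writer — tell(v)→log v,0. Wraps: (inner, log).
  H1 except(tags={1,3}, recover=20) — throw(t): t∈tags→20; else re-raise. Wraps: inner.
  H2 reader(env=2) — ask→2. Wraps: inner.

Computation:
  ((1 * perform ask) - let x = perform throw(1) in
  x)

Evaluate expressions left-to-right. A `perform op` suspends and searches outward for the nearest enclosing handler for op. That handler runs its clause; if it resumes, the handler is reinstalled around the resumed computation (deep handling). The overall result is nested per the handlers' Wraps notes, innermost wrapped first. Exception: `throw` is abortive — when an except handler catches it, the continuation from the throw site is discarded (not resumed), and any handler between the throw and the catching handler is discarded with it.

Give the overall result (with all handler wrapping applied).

Answer: 20

Working:
ask @ H2 ⇒ 2
throw(1) @ H1 caught ⇒ 20
H2 returns 20
= 20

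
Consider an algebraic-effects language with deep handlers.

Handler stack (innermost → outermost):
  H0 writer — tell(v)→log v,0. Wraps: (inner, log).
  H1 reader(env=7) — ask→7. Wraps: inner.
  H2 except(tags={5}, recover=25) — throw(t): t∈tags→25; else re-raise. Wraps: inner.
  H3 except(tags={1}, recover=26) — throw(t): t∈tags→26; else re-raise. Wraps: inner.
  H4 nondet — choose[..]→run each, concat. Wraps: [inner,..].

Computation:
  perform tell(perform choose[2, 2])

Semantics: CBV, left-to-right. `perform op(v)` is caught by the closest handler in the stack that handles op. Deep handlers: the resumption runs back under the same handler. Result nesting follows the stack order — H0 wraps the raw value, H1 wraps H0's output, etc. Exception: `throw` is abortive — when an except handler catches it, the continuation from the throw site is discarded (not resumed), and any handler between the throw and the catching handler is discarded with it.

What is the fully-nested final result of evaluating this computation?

Evaluation trace:
choose[2, 2] @ H4
  branch[0] choose=2:
    tell(2) @ H0 ⇒ log+=2
    H0 returns (0, (2))
    H1 returns (0, (2))
    H2 returns (0, (2))
    H3 returns (0, (2))
    H4 returns [(0, (2))]
  branch[1] choose=2:
    tell(2) @ H0 ⇒ log+=2
    H0 returns (0, (2))
    H1 returns (0, (2))
    H2 returns (0, (2))
    H3 returns (0, (2))
    H4 returns [(0, (2))]
= [(0, (2)), (0, (2))]

Answer: [(0, (2)), (0, (2))]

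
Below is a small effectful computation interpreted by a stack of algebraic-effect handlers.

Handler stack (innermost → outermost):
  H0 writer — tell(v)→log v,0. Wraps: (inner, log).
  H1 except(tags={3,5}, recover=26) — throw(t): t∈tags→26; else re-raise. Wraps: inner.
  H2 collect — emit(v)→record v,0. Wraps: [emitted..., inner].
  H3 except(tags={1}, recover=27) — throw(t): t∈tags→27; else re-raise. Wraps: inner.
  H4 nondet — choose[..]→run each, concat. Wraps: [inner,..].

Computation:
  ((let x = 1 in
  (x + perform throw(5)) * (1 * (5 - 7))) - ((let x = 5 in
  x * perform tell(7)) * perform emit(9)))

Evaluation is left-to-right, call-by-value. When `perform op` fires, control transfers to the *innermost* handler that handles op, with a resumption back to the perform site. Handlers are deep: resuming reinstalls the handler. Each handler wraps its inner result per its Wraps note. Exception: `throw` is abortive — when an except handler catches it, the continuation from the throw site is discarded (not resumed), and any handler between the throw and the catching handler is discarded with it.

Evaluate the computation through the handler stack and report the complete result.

Answer: [[26]]

Step-by-step:
throw(5) @ H1 caught ⇒ 26
H2 returns [26]
H3 returns [26]
H4 returns [[26]]
= [[26]]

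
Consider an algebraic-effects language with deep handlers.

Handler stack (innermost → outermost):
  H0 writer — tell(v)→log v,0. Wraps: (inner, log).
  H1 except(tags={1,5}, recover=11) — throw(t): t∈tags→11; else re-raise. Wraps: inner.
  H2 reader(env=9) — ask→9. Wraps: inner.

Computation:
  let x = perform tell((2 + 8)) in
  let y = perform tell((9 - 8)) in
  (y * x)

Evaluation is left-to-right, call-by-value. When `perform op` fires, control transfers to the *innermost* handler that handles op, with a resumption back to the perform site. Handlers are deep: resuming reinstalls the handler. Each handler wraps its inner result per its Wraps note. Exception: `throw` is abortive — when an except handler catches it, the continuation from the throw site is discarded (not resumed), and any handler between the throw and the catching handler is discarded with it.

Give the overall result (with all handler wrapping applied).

Answer: (0, (10, 1))

Working:
tell(10) @ H0 ⇒ log+=10
tell(1) @ H0 ⇒ log+=1
H0 returns (0, (10, 1))
H1 returns (0, (10, 1))
H2 returns (0, (10, 1))
= (0, (10, 1))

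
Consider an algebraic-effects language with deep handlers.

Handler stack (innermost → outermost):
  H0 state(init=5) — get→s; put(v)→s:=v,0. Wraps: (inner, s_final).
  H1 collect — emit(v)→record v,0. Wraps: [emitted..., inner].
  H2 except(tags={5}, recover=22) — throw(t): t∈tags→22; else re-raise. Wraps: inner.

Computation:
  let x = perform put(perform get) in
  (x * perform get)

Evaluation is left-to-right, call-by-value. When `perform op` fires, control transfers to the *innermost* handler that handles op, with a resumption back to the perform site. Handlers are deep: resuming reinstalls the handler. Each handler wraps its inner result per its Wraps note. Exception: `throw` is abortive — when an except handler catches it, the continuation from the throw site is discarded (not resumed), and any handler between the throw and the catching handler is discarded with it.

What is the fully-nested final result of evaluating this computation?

Answer: [(0, 5)]

Working:
get @ H0 ⇒ 5
put(5) @ H0 ⇒ s:=5
get @ H0 ⇒ 5
H0 returns (0, 5)
H1 returns [(0, 5)]
H2 returns [(0, 5)]
= [(0, 5)]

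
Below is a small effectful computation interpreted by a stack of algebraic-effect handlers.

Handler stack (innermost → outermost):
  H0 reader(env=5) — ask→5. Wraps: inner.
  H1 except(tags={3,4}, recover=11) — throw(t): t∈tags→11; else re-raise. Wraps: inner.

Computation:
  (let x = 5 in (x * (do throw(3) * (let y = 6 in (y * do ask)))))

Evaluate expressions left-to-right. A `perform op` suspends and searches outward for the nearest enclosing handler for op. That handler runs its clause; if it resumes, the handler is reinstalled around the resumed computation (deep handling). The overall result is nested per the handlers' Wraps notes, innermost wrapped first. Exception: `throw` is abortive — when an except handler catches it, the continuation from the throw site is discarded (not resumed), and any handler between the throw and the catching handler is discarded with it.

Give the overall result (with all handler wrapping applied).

Answer: 11

Working:
throw(3) @ H1 caught ⇒ 11
= 11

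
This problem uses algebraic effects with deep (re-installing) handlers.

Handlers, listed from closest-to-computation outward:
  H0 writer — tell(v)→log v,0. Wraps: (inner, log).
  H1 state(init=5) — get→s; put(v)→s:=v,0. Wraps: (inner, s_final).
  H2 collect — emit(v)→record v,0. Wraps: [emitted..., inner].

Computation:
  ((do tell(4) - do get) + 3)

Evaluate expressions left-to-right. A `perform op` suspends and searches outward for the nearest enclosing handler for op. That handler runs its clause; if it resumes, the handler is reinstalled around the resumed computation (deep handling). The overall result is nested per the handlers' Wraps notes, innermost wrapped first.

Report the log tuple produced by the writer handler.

Answer: (4)

Working:
tell(4) @ H0 ⇒ log+=4
get @ H1 ⇒ 5
H0 returns (-2, (4))
H1 returns ((-2, (4)), 5)
H2 returns [((-2, (4)), 5)]
= [((-2, (4)), 5)]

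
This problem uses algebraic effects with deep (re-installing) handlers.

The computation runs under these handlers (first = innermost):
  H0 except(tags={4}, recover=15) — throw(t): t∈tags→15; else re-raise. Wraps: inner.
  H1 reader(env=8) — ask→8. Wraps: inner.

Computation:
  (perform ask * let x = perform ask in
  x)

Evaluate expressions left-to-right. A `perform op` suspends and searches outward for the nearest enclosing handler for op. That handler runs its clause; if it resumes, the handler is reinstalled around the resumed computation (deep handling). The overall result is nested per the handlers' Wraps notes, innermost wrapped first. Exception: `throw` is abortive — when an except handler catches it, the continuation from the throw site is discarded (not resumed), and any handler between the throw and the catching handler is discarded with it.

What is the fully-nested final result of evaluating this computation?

Step-by-step:
ask @ H1 ⇒ 8
ask @ H1 ⇒ 8
H0 returns 64
H1 returns 64
= 64

Answer: 64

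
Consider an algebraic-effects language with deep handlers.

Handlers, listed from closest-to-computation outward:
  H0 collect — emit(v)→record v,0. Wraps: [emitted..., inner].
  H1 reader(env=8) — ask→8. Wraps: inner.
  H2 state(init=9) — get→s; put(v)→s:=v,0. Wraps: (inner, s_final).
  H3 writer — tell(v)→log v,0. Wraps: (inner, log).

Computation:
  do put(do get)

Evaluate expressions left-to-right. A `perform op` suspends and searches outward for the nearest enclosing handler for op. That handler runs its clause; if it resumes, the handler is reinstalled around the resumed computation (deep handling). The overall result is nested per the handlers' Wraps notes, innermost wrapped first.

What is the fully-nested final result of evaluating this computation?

Step-by-step:
get @ H2 ⇒ 9
put(9) @ H2 ⇒ s:=9
H0 returns [0]
H1 returns [0]
H2 returns ([0], 9)
H3 returns (([0], 9), ())
= (([0], 9), ())

Answer: (([0], 9), ())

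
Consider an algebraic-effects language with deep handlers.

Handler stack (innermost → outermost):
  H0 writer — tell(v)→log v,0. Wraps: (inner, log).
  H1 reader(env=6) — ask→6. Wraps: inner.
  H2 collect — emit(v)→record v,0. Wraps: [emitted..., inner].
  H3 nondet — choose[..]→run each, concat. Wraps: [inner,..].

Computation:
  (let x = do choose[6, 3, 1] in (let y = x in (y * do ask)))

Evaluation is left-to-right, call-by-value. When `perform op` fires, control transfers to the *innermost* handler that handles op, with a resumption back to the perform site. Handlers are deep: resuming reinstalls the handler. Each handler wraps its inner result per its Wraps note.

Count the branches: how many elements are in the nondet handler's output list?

Working:
choose[6, 3, 1] @ H3
  branch[0] choose=6:
    ask @ H1 ⇒ 6
    H0 returns (36, ())
    H1 returns (36, ())
    H2 returns [(36, ())]
    H3 returns [[(36, ())]]
  branch[1] choose=3:
    ask @ H1 ⇒ 6
    H0 returns (18, ())
    H1 returns (18, ())
    H2 returns [(18, ())]
    H3 returns [[(18, ())]]
  branch[2] choose=1:
    ask @ H1 ⇒ 6
    H0 returns (6, ())
    H1 returns (6, ())
    H2 returns [(6, ())]
    H3 returns [[(6, ())]]
= [[(36, ())], [(18, ())], [(6, ())]]

Answer: 3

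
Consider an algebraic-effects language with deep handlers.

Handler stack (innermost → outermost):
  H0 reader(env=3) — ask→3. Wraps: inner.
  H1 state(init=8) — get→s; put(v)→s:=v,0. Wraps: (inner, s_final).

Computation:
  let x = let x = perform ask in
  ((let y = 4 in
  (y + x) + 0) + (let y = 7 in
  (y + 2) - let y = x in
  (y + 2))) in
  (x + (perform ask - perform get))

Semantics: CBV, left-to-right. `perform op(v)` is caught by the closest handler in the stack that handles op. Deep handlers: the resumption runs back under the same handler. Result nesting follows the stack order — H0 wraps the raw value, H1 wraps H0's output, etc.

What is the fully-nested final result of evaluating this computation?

Answer: (6, 8)

Step-by-step:
ask @ H0 ⇒ 3
ask @ H0 ⇒ 3
get @ H1 ⇒ 8
H0 returns 6
H1 returns (6, 8)
= (6, 8)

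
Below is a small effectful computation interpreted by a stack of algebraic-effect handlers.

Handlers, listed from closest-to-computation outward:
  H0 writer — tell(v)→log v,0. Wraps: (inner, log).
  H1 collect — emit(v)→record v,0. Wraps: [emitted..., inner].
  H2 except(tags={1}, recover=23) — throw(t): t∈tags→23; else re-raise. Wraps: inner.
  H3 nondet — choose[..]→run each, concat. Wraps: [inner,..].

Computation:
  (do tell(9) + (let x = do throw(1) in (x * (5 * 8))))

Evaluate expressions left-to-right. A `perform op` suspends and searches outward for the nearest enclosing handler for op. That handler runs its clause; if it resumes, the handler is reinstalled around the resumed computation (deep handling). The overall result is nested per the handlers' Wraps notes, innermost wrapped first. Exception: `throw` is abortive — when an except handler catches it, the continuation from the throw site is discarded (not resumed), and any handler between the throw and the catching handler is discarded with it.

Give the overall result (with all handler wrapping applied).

Evaluation trace:
tell(9) @ H0 ⇒ log+=9
throw(1) @ H2 caught ⇒ 23
H3 returns [23]
= [23]

Answer: [23]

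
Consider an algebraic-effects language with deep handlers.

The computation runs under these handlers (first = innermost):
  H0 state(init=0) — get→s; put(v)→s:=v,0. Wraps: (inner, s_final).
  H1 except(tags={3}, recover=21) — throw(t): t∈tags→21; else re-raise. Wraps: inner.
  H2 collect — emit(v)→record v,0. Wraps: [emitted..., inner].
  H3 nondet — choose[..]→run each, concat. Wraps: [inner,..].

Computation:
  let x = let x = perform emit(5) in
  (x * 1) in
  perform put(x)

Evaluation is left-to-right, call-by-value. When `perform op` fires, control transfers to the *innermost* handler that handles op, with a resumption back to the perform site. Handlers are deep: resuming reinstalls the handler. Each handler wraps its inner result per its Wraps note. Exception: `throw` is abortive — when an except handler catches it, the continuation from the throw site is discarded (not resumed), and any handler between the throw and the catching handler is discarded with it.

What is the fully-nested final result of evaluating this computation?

Answer: [[5, (0, 0)]]

Evaluation trace:
emit(5) @ H2 ⇒ out+=5
put(0) @ H0 ⇒ s:=0
H0 returns (0, 0)
H1 returns (0, 0)
H2 returns [5, (0, 0)]
H3 returns [[5, (0, 0)]]
= [[5, (0, 0)]]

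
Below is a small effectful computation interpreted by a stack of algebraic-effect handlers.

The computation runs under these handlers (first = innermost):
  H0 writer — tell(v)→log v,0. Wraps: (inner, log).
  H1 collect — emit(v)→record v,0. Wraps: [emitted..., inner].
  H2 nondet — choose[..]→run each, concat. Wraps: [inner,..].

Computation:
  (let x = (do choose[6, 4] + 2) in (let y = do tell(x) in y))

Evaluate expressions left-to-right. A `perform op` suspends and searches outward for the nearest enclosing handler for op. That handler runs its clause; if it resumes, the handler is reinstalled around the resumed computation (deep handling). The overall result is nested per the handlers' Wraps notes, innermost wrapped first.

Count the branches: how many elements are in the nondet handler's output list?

Answer: 2

Evaluation trace:
choose[6, 4] @ H2
  branch[0] choose=6:
    tell(8) @ H0 ⇒ log+=8
    H0 returns (0, (8))
    H1 returns [(0, (8))]
    H2 returns [[(0, (8))]]
  branch[1] choose=4:
    tell(6) @ H0 ⇒ log+=6
    H0 returns (0, (6))
    H1 returns [(0, (6))]
    H2 returns [[(0, (6))]]
= [[(0, (8))], [(0, (6))]]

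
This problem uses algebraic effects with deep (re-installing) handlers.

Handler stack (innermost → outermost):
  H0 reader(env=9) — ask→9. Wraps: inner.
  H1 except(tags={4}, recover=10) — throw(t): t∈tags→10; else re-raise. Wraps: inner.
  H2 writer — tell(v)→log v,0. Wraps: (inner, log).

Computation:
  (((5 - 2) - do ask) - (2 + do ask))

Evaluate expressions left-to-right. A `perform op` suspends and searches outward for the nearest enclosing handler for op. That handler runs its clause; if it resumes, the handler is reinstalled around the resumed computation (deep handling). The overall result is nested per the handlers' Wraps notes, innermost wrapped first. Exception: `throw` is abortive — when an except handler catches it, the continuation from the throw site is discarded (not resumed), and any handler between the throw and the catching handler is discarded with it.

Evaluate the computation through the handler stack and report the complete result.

Working:
ask @ H0 ⇒ 9
ask @ H0 ⇒ 9
H0 returns -17
H1 returns -17
H2 returns (-17, ())
= (-17, ())

Answer: (-17, ())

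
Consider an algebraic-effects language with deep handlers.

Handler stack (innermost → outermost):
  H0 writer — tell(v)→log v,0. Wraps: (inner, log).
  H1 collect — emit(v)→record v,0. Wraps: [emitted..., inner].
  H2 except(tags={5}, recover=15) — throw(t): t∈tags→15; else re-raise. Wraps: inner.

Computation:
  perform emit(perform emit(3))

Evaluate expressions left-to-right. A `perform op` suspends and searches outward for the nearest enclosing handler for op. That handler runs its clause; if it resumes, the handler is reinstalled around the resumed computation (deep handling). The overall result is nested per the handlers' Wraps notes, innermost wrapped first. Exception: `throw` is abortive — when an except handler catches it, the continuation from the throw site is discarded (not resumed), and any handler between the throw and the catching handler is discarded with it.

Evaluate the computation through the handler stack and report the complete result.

Answer: [3, 0, (0, ())]

Step-by-step:
emit(3) @ H1 ⇒ out+=3
emit(0) @ H1 ⇒ out+=0
H0 returns (0, ())
H1 returns [3, 0, (0, ())]
H2 returns [3, 0, (0, ())]
= [3, 0, (0, ())]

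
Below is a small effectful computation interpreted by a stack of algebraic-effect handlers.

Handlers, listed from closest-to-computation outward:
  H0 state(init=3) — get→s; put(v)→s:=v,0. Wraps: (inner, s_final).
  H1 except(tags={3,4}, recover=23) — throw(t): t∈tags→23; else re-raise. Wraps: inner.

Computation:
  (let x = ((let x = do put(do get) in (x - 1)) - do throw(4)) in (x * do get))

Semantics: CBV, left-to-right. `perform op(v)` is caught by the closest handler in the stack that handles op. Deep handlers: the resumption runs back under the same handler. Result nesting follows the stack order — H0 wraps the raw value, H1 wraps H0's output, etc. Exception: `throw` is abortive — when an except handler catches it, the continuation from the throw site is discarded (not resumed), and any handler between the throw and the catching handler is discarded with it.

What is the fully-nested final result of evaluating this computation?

Evaluation trace:
get @ H0 ⇒ 3
put(3) @ H0 ⇒ s:=3
throw(4) @ H1 caught ⇒ 23
= 23

Answer: 23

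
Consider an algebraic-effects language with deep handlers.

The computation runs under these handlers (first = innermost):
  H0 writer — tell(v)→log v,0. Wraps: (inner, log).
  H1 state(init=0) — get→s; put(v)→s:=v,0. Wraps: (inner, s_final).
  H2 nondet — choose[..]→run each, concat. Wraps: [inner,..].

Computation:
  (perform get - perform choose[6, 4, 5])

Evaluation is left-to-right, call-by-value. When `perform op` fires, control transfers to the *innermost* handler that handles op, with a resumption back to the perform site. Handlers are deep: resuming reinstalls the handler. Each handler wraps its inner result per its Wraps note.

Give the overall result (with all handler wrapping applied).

Answer: [((-6, ()), 0), ((-4, ()), 0), ((-5, ()), 0)]

Working:
get @ H1 ⇒ 0
choose[6, 4, 5] @ H2
  branch[0] choose=6:
    H0 returns (-6, ())
    H1 returns ((-6, ()), 0)
    H2 returns [((-6, ()), 0)]
  branch[1] choose=4:
    H0 returns (-4, ())
    H1 returns ((-4, ()), 0)
    H2 returns [((-4, ()), 0)]
  branch[2] choose=5:
    H0 returns (-5, ())
    H1 returns ((-5, ()), 0)
    H2 returns [((-5, ()), 0)]
= [((-6, ()), 0), ((-4, ()), 0), ((-5, ()), 0)]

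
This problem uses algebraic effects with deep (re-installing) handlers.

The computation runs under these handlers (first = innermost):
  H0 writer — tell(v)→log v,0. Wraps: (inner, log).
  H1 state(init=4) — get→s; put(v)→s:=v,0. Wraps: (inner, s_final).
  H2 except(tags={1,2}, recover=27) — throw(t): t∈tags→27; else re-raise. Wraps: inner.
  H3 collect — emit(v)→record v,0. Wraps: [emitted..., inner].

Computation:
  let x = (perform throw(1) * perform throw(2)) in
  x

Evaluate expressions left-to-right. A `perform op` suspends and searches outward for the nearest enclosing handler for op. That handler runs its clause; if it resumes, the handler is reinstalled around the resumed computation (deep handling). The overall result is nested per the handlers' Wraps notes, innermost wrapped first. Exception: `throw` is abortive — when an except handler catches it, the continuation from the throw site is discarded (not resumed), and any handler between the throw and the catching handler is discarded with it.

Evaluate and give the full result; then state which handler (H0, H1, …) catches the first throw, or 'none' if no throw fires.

Working:
throw(1) @ H2 caught ⇒ 27
H3 returns [27]
= [27]

Answer: [27] ; first throw caught by: H2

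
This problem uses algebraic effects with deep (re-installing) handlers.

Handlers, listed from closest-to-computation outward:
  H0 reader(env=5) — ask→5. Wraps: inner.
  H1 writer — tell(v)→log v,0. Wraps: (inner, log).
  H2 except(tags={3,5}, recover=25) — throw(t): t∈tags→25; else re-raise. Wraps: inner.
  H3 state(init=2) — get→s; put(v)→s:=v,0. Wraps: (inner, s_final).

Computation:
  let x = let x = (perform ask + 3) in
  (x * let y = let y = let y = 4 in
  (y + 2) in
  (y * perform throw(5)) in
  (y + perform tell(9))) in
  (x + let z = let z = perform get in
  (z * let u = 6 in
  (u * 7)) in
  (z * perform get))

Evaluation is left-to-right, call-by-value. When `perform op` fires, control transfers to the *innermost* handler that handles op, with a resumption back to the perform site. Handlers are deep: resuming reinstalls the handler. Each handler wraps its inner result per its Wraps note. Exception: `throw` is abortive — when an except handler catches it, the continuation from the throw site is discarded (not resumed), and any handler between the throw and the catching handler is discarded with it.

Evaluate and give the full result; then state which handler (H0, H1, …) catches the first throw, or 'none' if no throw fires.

Answer: (25, 2) ; first throw caught by: H2

Working:
ask @ H0 ⇒ 5
throw(5) @ H2 caught ⇒ 25
H3 returns (25, 2)
= (25, 2)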